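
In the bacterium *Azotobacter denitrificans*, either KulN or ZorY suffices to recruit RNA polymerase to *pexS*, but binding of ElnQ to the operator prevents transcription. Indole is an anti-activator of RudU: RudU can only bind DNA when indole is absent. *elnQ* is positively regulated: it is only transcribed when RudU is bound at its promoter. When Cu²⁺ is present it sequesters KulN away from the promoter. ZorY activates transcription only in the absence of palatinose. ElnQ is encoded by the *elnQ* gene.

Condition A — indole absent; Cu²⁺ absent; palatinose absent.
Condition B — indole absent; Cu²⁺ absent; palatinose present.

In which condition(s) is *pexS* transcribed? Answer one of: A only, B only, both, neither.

Condition A:
Indole is absent, so RudU is active.
No repressor is bound and RudU is active, so *elnQ* is transcribed.
So ElnQ is produced and active.
Cu²⁺ is absent, so KulN is active.
Palatinose is absent, so ZorY is active.
With repressor ElnQ bound, *pexS* is not transcribed.
→ *pexS* is OFF in A.
Condition B:
Indole is absent, so RudU is active.
No repressor is bound and RudU is active, so *elnQ* is transcribed.
So ElnQ is produced and active.
Cu²⁺ is absent, so KulN is active.
Palatinose is present, so ZorY is inactive.
With repressor ElnQ bound, *pexS* is not transcribed.
→ *pexS* is OFF in B.

neither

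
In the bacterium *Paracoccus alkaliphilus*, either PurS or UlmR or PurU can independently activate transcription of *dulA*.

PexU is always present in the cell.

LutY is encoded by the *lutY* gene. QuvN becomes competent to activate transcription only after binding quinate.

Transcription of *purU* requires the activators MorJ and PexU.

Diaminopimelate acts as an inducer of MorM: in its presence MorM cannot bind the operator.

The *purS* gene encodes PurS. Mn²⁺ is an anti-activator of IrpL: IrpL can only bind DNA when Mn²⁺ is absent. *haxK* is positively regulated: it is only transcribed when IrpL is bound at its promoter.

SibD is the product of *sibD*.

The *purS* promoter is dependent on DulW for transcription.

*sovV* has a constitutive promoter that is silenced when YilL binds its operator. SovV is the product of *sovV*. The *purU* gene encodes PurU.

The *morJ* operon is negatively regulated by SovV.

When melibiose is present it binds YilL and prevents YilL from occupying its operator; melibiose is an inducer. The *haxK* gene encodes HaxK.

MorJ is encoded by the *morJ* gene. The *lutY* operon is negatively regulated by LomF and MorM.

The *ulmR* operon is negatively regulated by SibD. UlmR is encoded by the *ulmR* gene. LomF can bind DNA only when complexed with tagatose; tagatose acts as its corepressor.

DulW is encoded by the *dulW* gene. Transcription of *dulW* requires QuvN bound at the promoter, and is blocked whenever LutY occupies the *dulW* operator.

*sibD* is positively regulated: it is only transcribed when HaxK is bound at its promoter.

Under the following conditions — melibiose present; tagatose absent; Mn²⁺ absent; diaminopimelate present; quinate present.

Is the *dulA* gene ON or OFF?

Tagatose is absent, so LomF is inactive.
Diaminopimelate is present, so MorM is inactive.
With no repressor bound, *lutY* is transcribed.
So LutY is produced and active.
Quinate is present, so QuvN is active.
With repressor LutY bound, *dulW* is not transcribed.
So DulW is not produced.
Required activator DulW is absent, so *purS* is not transcribed.
So PurS is not produced.
Mn²⁺ is absent, so IrpL is active.
No repressor is bound and IrpL is active, so *haxK* is transcribed.
So HaxK is produced and active.
No repressor is bound and HaxK is active, so *sibD* is transcribed.
So SibD is produced and active.
With repressor SibD bound, *ulmR* is not transcribed.
So UlmR is not produced.
Melibiose is present, so YilL is inactive.
With no repressor bound, *sovV* is transcribed.
So SovV is produced and active.
With repressor SovV bound, *morJ* is not transcribed.
So MorJ is not produced.
PexU is produced constitutively and is active.
Required activator MorJ is absent, so *purU* is not transcribed.
So PurU is not produced.
No activator is available at the *dulA* promoter, so *dulA* is not transcribed.

OFF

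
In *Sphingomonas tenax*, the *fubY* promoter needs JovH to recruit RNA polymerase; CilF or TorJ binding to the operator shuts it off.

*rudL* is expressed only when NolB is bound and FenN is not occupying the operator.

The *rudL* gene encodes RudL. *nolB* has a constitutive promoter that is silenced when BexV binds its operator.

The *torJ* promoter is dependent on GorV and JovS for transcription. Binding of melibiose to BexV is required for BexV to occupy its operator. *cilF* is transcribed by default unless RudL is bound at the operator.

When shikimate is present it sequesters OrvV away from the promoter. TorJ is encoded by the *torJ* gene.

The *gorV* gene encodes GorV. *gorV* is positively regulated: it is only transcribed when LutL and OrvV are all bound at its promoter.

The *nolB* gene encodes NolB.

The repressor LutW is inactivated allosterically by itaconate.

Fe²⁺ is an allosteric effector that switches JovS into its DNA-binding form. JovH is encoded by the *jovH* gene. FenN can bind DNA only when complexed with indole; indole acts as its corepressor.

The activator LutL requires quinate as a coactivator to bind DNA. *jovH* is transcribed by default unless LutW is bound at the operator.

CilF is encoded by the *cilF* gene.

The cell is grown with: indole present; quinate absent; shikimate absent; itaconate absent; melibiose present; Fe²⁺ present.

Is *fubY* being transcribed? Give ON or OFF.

Indole is present, so FenN is active.
Melibiose is present, so BexV is active.
With repressor BexV bound, *nolB* is not transcribed.
So NolB is not produced.
With repressor FenN bound, *rudL* is not transcribed.
So RudL is not produced.
With no repressor bound, *cilF* is transcribed.
So CilF is produced and active.
Quinate is absent, so LutL is inactive.
Shikimate is absent, so OrvV is active.
Required activator LutL is absent, so *gorV* is not transcribed.
So GorV is not produced.
Fe²⁺ is present, so JovS is active.
Required activator GorV is absent, so *torJ* is not transcribed.
So TorJ is not produced.
Itaconate is absent, so LutW is active.
With repressor LutW bound, *jovH* is not transcribed.
So JovH is not produced.
With repressor CilF bound, *fubY* is not transcribed.

OFF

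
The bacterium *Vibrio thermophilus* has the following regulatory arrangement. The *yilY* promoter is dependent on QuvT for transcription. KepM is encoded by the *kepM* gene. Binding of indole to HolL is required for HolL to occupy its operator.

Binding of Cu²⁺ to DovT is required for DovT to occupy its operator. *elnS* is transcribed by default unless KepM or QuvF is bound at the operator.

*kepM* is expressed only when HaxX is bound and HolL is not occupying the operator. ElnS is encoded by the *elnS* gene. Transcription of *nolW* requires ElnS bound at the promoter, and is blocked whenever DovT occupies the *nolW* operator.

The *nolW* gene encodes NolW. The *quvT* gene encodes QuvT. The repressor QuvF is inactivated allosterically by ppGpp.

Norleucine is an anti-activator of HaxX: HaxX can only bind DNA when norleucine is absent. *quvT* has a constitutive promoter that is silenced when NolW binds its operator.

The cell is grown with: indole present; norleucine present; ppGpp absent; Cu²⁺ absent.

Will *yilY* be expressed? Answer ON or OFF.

Indole is present, so HolL is active.
Norleucine is present, so HaxX is inactive.
With repressor HolL bound, *kepM* is not transcribed.
So KepM is not produced.
ppGpp is absent, so QuvF is active.
With repressor QuvF bound, *elnS* is not transcribed.
So ElnS is not produced.
Cu²⁺ is absent, so DovT is inactive.
Required activator ElnS is absent, so *nolW* is not transcribed.
So NolW is not produced.
With no repressor bound, *quvT* is transcribed.
So QuvT is produced and active.
No repressor is bound and QuvT is active, so *yilY* is transcribed.

ON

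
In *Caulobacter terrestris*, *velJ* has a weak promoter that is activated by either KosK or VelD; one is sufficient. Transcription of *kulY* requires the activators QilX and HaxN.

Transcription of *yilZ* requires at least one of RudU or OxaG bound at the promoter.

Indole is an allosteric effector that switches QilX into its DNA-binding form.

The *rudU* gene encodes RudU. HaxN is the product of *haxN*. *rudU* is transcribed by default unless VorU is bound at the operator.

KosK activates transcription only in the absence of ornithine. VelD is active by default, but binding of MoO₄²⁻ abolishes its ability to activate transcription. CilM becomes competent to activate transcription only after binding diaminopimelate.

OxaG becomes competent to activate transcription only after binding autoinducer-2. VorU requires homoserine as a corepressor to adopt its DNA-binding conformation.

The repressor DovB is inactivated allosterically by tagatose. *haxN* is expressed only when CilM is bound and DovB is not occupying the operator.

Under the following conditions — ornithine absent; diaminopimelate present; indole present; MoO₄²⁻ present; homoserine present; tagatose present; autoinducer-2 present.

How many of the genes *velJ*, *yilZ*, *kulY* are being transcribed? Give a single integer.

Ornithine is absent, so KosK is active.
MoO₄²⁻ is present, so VelD is inactive.
Activator KosK is present, so *velJ* is transcribed.
→ *velJ* is ON.
Homoserine is present, so VorU is active.
With repressor VorU bound, *rudU* is not transcribed.
So RudU is not produced.
Autoinducer-2 is present, so OxaG is active.
Activator OxaG is present, so *yilZ* is transcribed.
→ *yilZ* is ON.
Indole is present, so QilX is active.
Diaminopimelate is present, so CilM is active.
Tagatose is present, so DovB is inactive.
No repressor is bound and CilM is active, so *haxN* is transcribed.
So HaxN is produced and active.
No repressor is bound and QilX and HaxN are active, so *kulY* is transcribed.
→ *kulY* is ON.
3 of the 3 genes are transcribed.

3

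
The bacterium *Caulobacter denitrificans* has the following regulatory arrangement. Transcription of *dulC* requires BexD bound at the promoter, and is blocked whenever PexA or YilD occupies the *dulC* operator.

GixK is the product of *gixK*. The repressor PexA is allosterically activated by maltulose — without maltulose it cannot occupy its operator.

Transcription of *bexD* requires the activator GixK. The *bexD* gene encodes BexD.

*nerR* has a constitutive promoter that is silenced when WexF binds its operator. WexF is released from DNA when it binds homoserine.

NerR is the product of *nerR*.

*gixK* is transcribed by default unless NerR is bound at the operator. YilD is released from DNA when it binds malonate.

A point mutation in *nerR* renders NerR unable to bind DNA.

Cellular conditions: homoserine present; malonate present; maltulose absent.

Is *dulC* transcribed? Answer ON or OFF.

ON

Maltulose is absent, so PexA is inactive.
NerR is non-functional in this strain, so it has no effect.
With no repressor bound, *gixK* is transcribed.
So GixK is produced and active.
No repressor is bound and GixK is active, so *bexD* is transcribed.
So BexD is produced and active.
Malonate is present, so YilD is inactive.
No repressor is bound and BexD is active, so *dulC* is transcribed.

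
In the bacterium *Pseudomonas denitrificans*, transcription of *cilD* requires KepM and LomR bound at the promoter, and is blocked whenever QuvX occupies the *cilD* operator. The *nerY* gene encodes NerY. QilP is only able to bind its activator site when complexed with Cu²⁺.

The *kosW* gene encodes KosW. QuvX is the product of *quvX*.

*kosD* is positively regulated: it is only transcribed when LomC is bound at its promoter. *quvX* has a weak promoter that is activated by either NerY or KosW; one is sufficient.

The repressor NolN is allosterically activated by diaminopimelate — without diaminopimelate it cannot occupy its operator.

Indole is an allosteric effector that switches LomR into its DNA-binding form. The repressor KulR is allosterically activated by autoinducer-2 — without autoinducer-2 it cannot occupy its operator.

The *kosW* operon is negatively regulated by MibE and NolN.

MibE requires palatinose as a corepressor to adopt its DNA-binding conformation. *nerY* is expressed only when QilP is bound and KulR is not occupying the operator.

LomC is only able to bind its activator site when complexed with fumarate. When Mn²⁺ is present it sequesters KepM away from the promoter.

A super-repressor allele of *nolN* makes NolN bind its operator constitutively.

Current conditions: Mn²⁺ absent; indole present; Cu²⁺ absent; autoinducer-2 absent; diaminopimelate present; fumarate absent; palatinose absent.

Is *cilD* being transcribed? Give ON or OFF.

Cu²⁺ is absent, so QilP is inactive.
Autoinducer-2 is absent, so KulR is inactive.
Required activator QilP is absent, so *nerY* is not transcribed.
So NerY is not produced.
Palatinose is absent, so MibE is inactive.
NolN is constitutively active in this strain.
With repressor NolN bound, *kosW* is not transcribed.
So KosW is not produced.
No activator is available at the *quvX* promoter, so *quvX* is not transcribed.
So QuvX is not produced.
Mn²⁺ is absent, so KepM is active.
Indole is present, so LomR is active.
No repressor is bound and KepM and LomR are active, so *cilD* is transcribed.

ON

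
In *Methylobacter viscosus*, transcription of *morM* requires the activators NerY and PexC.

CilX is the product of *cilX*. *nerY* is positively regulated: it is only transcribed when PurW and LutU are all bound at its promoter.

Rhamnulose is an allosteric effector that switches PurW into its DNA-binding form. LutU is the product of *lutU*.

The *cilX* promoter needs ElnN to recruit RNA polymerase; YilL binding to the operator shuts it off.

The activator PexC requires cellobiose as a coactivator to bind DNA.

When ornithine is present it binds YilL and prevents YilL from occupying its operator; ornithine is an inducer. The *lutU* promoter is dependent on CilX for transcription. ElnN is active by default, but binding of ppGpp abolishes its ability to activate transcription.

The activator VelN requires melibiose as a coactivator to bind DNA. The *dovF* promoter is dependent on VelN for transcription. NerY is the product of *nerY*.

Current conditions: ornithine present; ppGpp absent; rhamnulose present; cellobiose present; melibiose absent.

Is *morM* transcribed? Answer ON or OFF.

ON

Rhamnulose is present, so PurW is active.
ppGpp is absent, so ElnN is active.
Ornithine is present, so YilL is inactive.
No repressor is bound and ElnN is active, so *cilX* is transcribed.
So CilX is produced and active.
No repressor is bound and CilX is active, so *lutU* is transcribed.
So LutU is produced and active.
No repressor is bound and PurW and LutU are active, so *nerY* is transcribed.
So NerY is produced and active.
Cellobiose is present, so PexC is active.
No repressor is bound and NerY and PexC are active, so *morM* is transcribed.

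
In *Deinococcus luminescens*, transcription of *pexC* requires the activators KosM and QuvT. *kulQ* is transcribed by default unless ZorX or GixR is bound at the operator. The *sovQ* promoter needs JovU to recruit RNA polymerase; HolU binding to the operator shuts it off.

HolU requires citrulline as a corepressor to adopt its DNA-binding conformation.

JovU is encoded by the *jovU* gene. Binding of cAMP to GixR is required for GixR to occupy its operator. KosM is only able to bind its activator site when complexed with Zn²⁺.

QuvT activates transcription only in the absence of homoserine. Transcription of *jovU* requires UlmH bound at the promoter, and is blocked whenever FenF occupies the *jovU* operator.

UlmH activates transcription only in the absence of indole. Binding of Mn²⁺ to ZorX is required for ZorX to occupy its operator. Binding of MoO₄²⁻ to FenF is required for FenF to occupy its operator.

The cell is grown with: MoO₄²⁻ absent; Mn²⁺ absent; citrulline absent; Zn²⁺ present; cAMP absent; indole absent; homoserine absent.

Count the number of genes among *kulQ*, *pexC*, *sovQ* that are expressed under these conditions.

Mn²⁺ is absent, so ZorX is inactive.
cAMP is absent, so GixR is inactive.
With no repressor bound, *kulQ* is transcribed.
→ *kulQ* is ON.
Zn²⁺ is present, so KosM is active.
Homoserine is absent, so QuvT is active.
No repressor is bound and KosM and QuvT are active, so *pexC* is transcribed.
→ *pexC* is ON.
Indole is absent, so UlmH is active.
MoO₄²⁻ is absent, so FenF is inactive.
No repressor is bound and UlmH is active, so *jovU* is transcribed.
So JovU is produced and active.
Citrulline is absent, so HolU is inactive.
No repressor is bound and JovU is active, so *sovQ* is transcribed.
→ *sovQ* is ON.
3 of the 3 genes are transcribed.

3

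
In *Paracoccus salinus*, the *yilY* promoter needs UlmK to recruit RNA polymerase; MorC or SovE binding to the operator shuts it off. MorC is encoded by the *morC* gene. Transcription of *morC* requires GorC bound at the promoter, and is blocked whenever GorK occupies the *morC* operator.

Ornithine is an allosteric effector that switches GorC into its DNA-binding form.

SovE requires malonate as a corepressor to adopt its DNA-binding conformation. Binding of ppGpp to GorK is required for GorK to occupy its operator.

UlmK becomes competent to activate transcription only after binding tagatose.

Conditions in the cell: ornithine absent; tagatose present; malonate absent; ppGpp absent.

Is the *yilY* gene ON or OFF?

Tagatose is present, so UlmK is active.
ppGpp is absent, so GorK is inactive.
Ornithine is absent, so GorC is inactive.
Required activator GorC is absent, so *morC* is not transcribed.
So MorC is not produced.
Malonate is absent, so SovE is inactive.
No repressor is bound and UlmK is active, so *yilY* is transcribed.

ON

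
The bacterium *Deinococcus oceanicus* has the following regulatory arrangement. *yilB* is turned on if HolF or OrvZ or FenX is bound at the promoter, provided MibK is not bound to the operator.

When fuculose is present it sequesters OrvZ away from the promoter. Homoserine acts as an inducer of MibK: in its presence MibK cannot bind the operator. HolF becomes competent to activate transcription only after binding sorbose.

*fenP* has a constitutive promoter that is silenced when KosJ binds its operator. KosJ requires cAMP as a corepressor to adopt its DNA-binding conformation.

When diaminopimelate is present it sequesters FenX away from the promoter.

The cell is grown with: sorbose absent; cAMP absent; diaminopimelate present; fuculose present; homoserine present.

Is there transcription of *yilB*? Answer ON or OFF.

OFF

Sorbose is absent, so HolF is inactive.
Homoserine is present, so MibK is inactive.
Fuculose is present, so OrvZ is inactive.
Diaminopimelate is present, so FenX is inactive.
No activator is available at the *yilB* promoter, so *yilB* is not transcribed.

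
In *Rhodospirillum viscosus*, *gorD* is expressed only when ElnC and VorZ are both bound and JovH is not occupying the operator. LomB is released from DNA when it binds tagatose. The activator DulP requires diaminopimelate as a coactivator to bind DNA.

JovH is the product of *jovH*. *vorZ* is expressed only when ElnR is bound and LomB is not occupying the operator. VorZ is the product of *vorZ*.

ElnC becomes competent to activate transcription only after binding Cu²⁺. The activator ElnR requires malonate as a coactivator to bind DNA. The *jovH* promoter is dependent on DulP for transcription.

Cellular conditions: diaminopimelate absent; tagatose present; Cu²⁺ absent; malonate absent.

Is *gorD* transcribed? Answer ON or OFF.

Cu²⁺ is absent, so ElnC is inactive.
Tagatose is present, so LomB is inactive.
Malonate is absent, so ElnR is inactive.
Required activator ElnR is absent, so *vorZ* is not transcribed.
So VorZ is not produced.
Diaminopimelate is absent, so DulP is inactive.
Required activator DulP is absent, so *jovH* is not transcribed.
So JovH is not produced.
Required activator ElnC is absent, so *gorD* is not transcribed.

OFF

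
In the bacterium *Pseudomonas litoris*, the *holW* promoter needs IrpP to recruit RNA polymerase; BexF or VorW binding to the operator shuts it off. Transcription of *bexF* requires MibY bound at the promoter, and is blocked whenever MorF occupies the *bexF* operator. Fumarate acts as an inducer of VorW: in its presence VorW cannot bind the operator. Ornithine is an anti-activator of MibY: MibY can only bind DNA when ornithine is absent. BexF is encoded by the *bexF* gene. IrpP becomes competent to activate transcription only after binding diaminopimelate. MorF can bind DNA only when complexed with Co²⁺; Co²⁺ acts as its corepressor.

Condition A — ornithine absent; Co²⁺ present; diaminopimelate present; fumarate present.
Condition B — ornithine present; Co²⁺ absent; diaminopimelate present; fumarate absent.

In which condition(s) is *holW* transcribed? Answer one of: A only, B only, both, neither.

A only

Condition A:
Ornithine is absent, so MibY is active.
Co²⁺ is present, so MorF is active.
With repressor MorF bound, *bexF* is not transcribed.
So BexF is not produced.
Diaminopimelate is present, so IrpP is active.
Fumarate is present, so VorW is inactive.
No repressor is bound and IrpP is active, so *holW* is transcribed.
→ *holW* is ON in A.
Condition B:
Ornithine is present, so MibY is inactive.
Co²⁺ is absent, so MorF is inactive.
Required activator MibY is absent, so *bexF* is not transcribed.
So BexF is not produced.
Diaminopimelate is present, so IrpP is active.
Fumarate is absent, so VorW is active.
With repressor VorW bound, *holW* is not transcribed.
→ *holW* is OFF in B.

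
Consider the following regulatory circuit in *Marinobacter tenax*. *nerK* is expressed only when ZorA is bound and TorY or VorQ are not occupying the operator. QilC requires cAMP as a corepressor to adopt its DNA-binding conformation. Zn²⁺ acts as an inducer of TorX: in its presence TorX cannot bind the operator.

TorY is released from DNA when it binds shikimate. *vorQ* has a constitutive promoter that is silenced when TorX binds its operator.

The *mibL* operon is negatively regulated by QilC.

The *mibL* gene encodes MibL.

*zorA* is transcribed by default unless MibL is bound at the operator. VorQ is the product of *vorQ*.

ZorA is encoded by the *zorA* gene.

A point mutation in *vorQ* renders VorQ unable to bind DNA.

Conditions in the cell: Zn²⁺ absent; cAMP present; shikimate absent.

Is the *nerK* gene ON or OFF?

OFF

Shikimate is absent, so TorY is active.
VorQ is non-functional in this strain, so it has no effect.
cAMP is present, so QilC is active.
With repressor QilC bound, *mibL* is not transcribed.
So MibL is not produced.
With no repressor bound, *zorA* is transcribed.
So ZorA is produced and active.
With repressor TorY bound, *nerK* is not transcribed.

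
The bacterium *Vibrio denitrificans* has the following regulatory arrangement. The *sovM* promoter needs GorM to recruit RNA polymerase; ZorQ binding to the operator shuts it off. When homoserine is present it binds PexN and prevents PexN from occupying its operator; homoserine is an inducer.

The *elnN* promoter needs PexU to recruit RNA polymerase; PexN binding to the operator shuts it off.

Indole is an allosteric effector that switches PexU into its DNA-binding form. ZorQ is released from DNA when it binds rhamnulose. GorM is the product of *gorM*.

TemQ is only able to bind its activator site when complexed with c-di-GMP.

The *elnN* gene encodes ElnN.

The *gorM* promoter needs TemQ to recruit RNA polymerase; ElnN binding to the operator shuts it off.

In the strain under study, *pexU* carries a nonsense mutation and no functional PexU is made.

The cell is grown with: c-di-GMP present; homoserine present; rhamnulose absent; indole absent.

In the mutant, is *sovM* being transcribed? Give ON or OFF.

OFF

Rhamnulose is absent, so ZorQ is active.
c-di-GMP is present, so TemQ is active.
PexU is non-functional in this strain, so it has no effect.
Homoserine is present, so PexN is inactive.
Required activator PexU is absent, so *elnN* is not transcribed.
So ElnN is not produced.
No repressor is bound and TemQ is active, so *gorM* is transcribed.
So GorM is produced and active.
With repressor ZorQ bound, *sovM* is not transcribed.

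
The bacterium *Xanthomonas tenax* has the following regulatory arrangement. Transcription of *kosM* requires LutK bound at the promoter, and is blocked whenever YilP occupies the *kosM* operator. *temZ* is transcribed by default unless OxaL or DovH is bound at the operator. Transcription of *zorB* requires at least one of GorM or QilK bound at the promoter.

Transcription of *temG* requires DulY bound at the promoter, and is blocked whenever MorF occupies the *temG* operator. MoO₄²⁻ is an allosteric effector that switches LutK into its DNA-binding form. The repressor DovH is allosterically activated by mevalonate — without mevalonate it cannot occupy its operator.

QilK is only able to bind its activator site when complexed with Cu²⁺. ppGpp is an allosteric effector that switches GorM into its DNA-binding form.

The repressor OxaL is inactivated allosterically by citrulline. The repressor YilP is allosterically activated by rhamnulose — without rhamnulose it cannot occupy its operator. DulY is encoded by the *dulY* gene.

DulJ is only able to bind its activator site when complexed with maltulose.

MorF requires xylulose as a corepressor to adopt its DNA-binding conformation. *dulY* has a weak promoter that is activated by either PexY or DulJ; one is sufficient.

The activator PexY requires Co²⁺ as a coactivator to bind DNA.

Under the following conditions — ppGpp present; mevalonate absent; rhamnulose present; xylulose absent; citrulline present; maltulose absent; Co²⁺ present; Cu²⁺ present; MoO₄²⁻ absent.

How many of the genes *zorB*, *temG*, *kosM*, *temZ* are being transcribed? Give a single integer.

3

ppGpp is present, so GorM is active.
Cu²⁺ is present, so QilK is active.
Activator GorM is present, so *zorB* is transcribed.
→ *zorB* is ON.
Co²⁺ is present, so PexY is active.
Maltulose is absent, so DulJ is inactive.
Activator PexY is present, so *dulY* is transcribed.
So DulY is produced and active.
Xylulose is absent, so MorF is inactive.
No repressor is bound and DulY is active, so *temG* is transcribed.
→ *temG* is ON.
MoO₄²⁻ is absent, so LutK is inactive.
Rhamnulose is present, so YilP is active.
With repressor YilP bound, *kosM* is not transcribed.
→ *kosM* is OFF.
Citrulline is present, so OxaL is inactive.
Mevalonate is absent, so DovH is inactive.
With no repressor bound, *temZ* is transcribed.
→ *temZ* is ON.
3 of the 4 genes are transcribed.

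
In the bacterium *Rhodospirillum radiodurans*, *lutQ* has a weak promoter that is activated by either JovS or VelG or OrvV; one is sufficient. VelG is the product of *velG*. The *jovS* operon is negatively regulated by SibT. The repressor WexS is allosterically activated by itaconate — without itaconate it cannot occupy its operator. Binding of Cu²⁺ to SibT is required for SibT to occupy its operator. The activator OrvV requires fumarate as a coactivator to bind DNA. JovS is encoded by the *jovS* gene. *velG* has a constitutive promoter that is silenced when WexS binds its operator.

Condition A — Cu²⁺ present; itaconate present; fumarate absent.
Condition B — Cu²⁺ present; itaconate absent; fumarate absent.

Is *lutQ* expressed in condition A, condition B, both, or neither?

B only

Condition A:
Cu²⁺ is present, so SibT is active.
With repressor SibT bound, *jovS* is not transcribed.
So JovS is not produced.
Itaconate is present, so WexS is active.
With repressor WexS bound, *velG* is not transcribed.
So VelG is not produced.
Fumarate is absent, so OrvV is inactive.
No activator is available at the *lutQ* promoter, so *lutQ* is not transcribed.
→ *lutQ* is OFF in A.
Condition B:
Cu²⁺ is present, so SibT is active.
With repressor SibT bound, *jovS* is not transcribed.
So JovS is not produced.
Itaconate is absent, so WexS is inactive.
With no repressor bound, *velG* is transcribed.
So VelG is produced and active.
Fumarate is absent, so OrvV is inactive.
Activator VelG is present, so *lutQ* is transcribed.
→ *lutQ* is ON in B.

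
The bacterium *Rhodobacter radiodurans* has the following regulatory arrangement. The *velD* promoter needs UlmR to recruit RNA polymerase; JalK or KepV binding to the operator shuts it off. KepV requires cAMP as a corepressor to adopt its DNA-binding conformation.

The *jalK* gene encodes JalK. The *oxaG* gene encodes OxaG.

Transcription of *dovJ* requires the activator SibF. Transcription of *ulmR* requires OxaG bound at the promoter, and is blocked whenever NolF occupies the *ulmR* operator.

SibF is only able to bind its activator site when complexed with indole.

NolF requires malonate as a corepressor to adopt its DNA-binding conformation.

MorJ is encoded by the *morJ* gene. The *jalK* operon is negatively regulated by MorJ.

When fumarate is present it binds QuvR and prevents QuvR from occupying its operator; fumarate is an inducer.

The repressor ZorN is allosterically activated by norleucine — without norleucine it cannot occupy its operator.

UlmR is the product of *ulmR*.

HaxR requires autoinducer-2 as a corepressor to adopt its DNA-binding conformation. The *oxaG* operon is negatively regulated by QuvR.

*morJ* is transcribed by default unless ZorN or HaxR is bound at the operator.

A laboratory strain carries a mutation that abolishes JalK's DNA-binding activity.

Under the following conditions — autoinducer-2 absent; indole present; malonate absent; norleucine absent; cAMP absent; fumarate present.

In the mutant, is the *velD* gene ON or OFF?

ON

JalK is non-functional in this strain, so it has no effect.
Malonate is absent, so NolF is inactive.
Fumarate is present, so QuvR is inactive.
With no repressor bound, *oxaG* is transcribed.
So OxaG is produced and active.
No repressor is bound and OxaG is active, so *ulmR* is transcribed.
So UlmR is produced and active.
cAMP is absent, so KepV is inactive.
No repressor is bound and UlmR is active, so *velD* is transcribed.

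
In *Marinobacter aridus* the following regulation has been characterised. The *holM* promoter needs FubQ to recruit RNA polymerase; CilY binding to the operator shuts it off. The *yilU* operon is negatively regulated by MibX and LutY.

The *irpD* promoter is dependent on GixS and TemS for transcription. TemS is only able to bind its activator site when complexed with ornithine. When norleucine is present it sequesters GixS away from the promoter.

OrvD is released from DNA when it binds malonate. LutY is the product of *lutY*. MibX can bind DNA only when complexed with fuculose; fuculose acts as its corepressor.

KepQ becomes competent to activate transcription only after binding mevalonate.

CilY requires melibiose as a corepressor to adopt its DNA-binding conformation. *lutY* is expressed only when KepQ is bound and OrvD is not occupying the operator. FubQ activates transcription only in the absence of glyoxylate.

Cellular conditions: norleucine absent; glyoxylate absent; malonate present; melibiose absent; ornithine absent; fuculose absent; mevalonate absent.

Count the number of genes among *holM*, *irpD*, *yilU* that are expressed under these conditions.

2

Glyoxylate is absent, so FubQ is active.
Melibiose is absent, so CilY is inactive.
No repressor is bound and FubQ is active, so *holM* is transcribed.
→ *holM* is ON.
Norleucine is absent, so GixS is active.
Ornithine is absent, so TemS is inactive.
Required activator TemS is absent, so *irpD* is not transcribed.
→ *irpD* is OFF.
Fuculose is absent, so MibX is inactive.
Mevalonate is absent, so KepQ is inactive.
Malonate is present, so OrvD is inactive.
Required activator KepQ is absent, so *lutY* is not transcribed.
So LutY is not produced.
With no repressor bound, *yilU* is transcribed.
→ *yilU* is ON.
2 of the 3 genes are transcribed.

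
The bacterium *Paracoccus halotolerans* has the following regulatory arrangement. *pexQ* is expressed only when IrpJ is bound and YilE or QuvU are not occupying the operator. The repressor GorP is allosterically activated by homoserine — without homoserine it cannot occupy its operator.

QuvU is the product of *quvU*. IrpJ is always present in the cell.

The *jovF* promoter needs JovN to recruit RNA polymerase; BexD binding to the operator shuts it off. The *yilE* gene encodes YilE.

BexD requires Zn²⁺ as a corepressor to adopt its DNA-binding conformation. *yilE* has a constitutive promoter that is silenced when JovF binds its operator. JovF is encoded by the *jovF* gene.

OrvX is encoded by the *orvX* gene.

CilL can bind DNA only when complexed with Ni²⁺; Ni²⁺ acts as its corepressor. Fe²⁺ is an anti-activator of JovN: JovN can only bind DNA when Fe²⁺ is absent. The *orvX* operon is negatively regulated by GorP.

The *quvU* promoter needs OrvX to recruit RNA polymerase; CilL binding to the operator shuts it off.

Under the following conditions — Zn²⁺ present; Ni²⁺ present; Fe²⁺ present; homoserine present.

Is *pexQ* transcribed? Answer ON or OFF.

OFF

IrpJ is produced constitutively and is active.
Zn²⁺ is present, so BexD is active.
Fe²⁺ is present, so JovN is inactive.
With repressor BexD bound, *jovF* is not transcribed.
So JovF is not produced.
With no repressor bound, *yilE* is transcribed.
So YilE is produced and active.
Homoserine is present, so GorP is active.
With repressor GorP bound, *orvX* is not transcribed.
So OrvX is not produced.
Ni²⁺ is present, so CilL is active.
With repressor CilL bound, *quvU* is not transcribed.
So QuvU is not produced.
With repressor YilE bound, *pexQ* is not transcribed.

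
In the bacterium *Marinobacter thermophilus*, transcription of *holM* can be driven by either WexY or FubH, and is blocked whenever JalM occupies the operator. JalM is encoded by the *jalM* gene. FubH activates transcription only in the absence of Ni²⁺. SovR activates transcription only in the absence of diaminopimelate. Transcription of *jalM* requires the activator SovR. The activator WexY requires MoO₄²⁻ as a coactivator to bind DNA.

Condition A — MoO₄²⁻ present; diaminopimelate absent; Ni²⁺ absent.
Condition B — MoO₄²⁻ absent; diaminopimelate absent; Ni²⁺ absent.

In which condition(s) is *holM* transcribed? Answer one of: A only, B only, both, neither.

neither

Condition A:
MoO₄²⁻ is present, so WexY is active.
Diaminopimelate is absent, so SovR is active.
No repressor is bound and SovR is active, so *jalM* is transcribed.
So JalM is produced and active.
Ni²⁺ is absent, so FubH is active.
With repressor JalM bound, *holM* is not transcribed.
→ *holM* is OFF in A.
Condition B:
MoO₄²⁻ is absent, so WexY is inactive.
Diaminopimelate is absent, so SovR is active.
No repressor is bound and SovR is active, so *jalM* is transcribed.
So JalM is produced and active.
Ni²⁺ is absent, so FubH is active.
With repressor JalM bound, *holM* is not transcribed.
→ *holM* is OFF in B.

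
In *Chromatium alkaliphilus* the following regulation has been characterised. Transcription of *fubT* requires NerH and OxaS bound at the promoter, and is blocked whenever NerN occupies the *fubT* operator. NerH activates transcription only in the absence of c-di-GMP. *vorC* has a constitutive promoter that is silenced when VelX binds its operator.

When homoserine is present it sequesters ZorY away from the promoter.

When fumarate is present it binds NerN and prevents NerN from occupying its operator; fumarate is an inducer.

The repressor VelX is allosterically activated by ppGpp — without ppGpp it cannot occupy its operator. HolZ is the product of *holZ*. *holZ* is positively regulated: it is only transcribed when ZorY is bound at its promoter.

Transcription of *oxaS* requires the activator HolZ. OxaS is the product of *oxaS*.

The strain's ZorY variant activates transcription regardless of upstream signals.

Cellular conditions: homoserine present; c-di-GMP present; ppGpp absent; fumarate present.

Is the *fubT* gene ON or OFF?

c-di-GMP is present, so NerH is inactive.
Fumarate is present, so NerN is inactive.
ZorY is constitutively active in this strain.
No repressor is bound and ZorY is active, so *holZ* is transcribed.
So HolZ is produced and active.
No repressor is bound and HolZ is active, so *oxaS* is transcribed.
So OxaS is produced and active.
Required activator NerH is absent, so *fubT* is not transcribed.

OFF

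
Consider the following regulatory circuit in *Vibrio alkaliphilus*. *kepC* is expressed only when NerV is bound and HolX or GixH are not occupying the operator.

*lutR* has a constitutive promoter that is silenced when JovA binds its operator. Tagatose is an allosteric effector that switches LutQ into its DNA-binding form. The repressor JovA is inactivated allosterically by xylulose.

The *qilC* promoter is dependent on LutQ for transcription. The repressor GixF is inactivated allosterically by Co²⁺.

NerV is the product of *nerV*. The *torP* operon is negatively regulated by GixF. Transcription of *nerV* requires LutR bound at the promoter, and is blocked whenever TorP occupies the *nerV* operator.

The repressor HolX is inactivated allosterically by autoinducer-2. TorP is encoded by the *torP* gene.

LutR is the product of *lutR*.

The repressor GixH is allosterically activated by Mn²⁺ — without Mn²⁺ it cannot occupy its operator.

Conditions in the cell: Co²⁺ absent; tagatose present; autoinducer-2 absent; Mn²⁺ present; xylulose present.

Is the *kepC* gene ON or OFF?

OFF

Co²⁺ is absent, so GixF is active.
With repressor GixF bound, *torP* is not transcribed.
So TorP is not produced.
Xylulose is present, so JovA is inactive.
With no repressor bound, *lutR* is transcribed.
So LutR is produced and active.
No repressor is bound and LutR is active, so *nerV* is transcribed.
So NerV is produced and active.
Autoinducer-2 is absent, so HolX is active.
Mn²⁺ is present, so GixH is active.
With repressor HolX bound, *kepC* is not transcribed.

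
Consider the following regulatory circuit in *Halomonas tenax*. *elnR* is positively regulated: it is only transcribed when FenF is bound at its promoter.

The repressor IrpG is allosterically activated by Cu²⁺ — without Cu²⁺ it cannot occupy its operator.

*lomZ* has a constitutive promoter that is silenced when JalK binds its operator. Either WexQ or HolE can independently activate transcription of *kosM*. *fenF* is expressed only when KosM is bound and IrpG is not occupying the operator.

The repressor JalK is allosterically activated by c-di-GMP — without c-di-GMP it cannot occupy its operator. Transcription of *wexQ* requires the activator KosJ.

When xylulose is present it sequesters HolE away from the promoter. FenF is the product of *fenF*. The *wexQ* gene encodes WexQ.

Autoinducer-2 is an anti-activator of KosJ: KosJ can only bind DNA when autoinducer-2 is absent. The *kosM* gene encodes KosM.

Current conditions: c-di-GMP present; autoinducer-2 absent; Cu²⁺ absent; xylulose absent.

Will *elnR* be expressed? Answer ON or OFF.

Autoinducer-2 is absent, so KosJ is active.
No repressor is bound and KosJ is active, so *wexQ* is transcribed.
So WexQ is produced and active.
Xylulose is absent, so HolE is active.
Activator WexQ is present, so *kosM* is transcribed.
So KosM is produced and active.
Cu²⁺ is absent, so IrpG is inactive.
No repressor is bound and KosM is active, so *fenF* is transcribed.
So FenF is produced and active.
No repressor is bound and FenF is active, so *elnR* is transcribed.

ON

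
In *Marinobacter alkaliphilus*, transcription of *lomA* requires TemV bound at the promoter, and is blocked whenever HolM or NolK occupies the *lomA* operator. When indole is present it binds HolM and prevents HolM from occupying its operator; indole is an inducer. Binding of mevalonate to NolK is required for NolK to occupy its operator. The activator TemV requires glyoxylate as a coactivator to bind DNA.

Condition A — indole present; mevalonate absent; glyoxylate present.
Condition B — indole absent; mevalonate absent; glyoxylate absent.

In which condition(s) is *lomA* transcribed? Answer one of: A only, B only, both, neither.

A only

Condition A:
Indole is present, so HolM is inactive.
Mevalonate is absent, so NolK is inactive.
Glyoxylate is present, so TemV is active.
No repressor is bound and TemV is active, so *lomA* is transcribed.
→ *lomA* is ON in A.
Condition B:
Indole is absent, so HolM is active.
Mevalonate is absent, so NolK is inactive.
Glyoxylate is absent, so TemV is inactive.
With repressor HolM bound, *lomA* is not transcribed.
→ *lomA* is OFF in B.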